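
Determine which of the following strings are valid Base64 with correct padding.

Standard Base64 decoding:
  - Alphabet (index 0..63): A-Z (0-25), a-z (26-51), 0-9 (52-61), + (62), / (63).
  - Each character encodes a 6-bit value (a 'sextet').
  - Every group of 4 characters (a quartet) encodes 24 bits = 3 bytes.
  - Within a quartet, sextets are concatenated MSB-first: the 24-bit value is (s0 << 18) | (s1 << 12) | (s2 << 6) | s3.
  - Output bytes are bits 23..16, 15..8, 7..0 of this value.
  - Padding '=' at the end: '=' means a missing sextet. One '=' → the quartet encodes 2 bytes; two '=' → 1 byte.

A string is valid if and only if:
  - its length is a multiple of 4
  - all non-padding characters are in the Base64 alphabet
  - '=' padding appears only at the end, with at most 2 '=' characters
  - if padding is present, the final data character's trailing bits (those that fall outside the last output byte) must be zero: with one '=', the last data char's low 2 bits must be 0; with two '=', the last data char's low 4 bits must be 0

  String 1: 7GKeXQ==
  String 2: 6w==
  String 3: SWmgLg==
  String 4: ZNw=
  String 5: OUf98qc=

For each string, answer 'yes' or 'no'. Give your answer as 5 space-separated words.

Answer: yes yes yes yes yes

Derivation:
String 1: '7GKeXQ==' → valid
String 2: '6w==' → valid
String 3: 'SWmgLg==' → valid
String 4: 'ZNw=' → valid
String 5: 'OUf98qc=' → valid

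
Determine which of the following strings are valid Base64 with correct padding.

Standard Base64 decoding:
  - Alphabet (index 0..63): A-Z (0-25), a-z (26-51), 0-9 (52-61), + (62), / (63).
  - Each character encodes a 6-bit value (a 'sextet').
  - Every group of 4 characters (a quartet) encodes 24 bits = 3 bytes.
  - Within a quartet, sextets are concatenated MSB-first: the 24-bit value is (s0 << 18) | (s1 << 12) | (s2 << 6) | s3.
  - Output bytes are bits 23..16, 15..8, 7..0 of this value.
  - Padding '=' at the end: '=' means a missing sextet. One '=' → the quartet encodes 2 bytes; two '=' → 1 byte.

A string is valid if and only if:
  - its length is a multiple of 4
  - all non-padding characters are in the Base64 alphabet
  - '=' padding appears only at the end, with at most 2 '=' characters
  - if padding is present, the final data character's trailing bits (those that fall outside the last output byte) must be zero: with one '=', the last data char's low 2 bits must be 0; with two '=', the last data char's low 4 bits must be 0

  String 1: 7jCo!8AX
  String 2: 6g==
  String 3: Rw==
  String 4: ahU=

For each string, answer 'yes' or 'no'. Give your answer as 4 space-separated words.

Answer: no yes yes yes

Derivation:
String 1: '7jCo!8AX' → invalid (bad char(s): ['!'])
String 2: '6g==' → valid
String 3: 'Rw==' → valid
String 4: 'ahU=' → valid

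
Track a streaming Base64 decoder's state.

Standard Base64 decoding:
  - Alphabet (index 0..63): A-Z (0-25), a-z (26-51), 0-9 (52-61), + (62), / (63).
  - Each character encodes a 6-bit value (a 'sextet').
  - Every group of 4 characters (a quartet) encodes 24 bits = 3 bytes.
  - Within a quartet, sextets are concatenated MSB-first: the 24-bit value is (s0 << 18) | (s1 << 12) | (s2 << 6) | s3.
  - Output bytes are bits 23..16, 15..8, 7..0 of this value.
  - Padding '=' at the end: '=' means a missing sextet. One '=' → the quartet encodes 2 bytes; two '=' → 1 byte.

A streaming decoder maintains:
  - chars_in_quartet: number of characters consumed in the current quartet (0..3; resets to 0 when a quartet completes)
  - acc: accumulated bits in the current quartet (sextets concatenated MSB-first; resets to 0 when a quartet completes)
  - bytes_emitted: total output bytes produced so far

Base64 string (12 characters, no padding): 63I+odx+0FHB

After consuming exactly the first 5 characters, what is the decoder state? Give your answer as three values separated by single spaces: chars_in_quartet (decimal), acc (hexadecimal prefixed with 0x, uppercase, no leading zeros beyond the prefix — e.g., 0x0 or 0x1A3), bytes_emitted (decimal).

Answer: 1 0x28 3

Derivation:
After char 0 ('6'=58): chars_in_quartet=1 acc=0x3A bytes_emitted=0
After char 1 ('3'=55): chars_in_quartet=2 acc=0xEB7 bytes_emitted=0
After char 2 ('I'=8): chars_in_quartet=3 acc=0x3ADC8 bytes_emitted=0
After char 3 ('+'=62): chars_in_quartet=4 acc=0xEB723E -> emit EB 72 3E, reset; bytes_emitted=3
After char 4 ('o'=40): chars_in_quartet=1 acc=0x28 bytes_emitted=3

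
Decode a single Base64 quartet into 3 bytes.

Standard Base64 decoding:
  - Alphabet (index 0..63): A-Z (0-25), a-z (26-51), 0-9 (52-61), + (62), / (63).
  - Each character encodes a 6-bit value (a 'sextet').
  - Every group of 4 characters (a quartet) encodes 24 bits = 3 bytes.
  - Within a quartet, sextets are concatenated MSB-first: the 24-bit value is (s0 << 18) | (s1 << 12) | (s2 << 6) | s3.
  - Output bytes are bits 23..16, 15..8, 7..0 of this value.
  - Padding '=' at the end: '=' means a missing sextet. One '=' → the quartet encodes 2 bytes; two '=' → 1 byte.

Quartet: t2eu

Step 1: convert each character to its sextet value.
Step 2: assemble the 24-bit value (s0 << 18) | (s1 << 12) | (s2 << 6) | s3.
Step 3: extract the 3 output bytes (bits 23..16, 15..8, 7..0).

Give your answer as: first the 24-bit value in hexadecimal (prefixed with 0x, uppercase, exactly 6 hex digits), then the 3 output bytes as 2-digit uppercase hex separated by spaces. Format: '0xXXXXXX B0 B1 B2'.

Answer: 0xB767AE B7 67 AE

Derivation:
Sextets: t=45, 2=54, e=30, u=46
24-bit: (45<<18) | (54<<12) | (30<<6) | 46
      = 0xB40000 | 0x036000 | 0x000780 | 0x00002E
      = 0xB767AE
Bytes: (v>>16)&0xFF=B7, (v>>8)&0xFF=67, v&0xFF=AE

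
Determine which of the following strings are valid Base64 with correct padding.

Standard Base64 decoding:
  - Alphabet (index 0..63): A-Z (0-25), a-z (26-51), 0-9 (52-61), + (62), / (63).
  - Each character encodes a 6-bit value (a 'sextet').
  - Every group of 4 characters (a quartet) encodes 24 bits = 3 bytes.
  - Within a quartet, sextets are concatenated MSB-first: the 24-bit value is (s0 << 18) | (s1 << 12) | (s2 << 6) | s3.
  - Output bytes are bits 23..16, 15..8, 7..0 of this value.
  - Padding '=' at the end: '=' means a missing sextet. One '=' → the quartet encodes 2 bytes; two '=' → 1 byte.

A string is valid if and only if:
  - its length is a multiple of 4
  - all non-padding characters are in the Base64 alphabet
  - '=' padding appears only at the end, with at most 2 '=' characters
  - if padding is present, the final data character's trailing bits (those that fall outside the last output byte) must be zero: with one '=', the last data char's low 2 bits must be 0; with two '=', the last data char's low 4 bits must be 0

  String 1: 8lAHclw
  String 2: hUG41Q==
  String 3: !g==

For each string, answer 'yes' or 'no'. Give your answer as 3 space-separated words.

String 1: '8lAHclw' → invalid (len=7 not mult of 4)
String 2: 'hUG41Q==' → valid
String 3: '!g==' → invalid (bad char(s): ['!'])

Answer: no yes no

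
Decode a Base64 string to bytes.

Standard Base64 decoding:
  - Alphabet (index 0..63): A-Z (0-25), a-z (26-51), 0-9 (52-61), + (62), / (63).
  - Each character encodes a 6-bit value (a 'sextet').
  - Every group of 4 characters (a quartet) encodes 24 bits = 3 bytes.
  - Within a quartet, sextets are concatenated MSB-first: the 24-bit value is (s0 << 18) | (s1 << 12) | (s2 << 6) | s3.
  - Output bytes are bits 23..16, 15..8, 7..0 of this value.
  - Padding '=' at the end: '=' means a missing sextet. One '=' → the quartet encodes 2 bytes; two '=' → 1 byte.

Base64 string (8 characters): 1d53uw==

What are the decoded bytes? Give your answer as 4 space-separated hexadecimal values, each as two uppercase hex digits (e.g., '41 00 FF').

Answer: D5 DE 77 BB

Derivation:
After char 0 ('1'=53): chars_in_quartet=1 acc=0x35 bytes_emitted=0
After char 1 ('d'=29): chars_in_quartet=2 acc=0xD5D bytes_emitted=0
After char 2 ('5'=57): chars_in_quartet=3 acc=0x35779 bytes_emitted=0
After char 3 ('3'=55): chars_in_quartet=4 acc=0xD5DE77 -> emit D5 DE 77, reset; bytes_emitted=3
After char 4 ('u'=46): chars_in_quartet=1 acc=0x2E bytes_emitted=3
After char 5 ('w'=48): chars_in_quartet=2 acc=0xBB0 bytes_emitted=3
Padding '==': partial quartet acc=0xBB0 -> emit BB; bytes_emitted=4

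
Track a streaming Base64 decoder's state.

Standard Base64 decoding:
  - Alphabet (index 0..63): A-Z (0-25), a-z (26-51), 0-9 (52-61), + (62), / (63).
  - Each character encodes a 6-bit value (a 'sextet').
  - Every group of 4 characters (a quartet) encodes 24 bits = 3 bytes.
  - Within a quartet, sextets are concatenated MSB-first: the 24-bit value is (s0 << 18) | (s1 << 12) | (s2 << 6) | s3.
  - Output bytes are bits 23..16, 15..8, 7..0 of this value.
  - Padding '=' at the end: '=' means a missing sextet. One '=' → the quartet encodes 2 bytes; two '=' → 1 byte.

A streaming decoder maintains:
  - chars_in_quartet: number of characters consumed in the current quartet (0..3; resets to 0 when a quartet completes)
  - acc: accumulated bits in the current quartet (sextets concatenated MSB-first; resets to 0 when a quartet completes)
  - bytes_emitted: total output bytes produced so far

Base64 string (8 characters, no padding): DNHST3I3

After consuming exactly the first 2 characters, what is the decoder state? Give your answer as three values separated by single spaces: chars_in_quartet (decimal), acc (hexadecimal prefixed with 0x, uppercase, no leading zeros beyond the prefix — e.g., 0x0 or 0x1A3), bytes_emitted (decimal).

Answer: 2 0xCD 0

Derivation:
After char 0 ('D'=3): chars_in_quartet=1 acc=0x3 bytes_emitted=0
After char 1 ('N'=13): chars_in_quartet=2 acc=0xCD bytes_emitted=0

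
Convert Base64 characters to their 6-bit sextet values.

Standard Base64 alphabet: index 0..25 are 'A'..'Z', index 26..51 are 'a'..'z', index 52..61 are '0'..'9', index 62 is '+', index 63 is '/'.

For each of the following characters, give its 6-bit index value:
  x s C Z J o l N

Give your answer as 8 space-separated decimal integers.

'x': a..z range, 26 + ord('x') − ord('a') = 49
's': a..z range, 26 + ord('s') − ord('a') = 44
'C': A..Z range, ord('C') − ord('A') = 2
'Z': A..Z range, ord('Z') − ord('A') = 25
'J': A..Z range, ord('J') − ord('A') = 9
'o': a..z range, 26 + ord('o') − ord('a') = 40
'l': a..z range, 26 + ord('l') − ord('a') = 37
'N': A..Z range, ord('N') − ord('A') = 13

Answer: 49 44 2 25 9 40 37 13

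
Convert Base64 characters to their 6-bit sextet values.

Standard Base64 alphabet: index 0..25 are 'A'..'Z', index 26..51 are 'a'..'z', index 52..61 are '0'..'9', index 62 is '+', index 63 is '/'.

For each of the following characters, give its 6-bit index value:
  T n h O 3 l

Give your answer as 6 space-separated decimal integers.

'T': A..Z range, ord('T') − ord('A') = 19
'n': a..z range, 26 + ord('n') − ord('a') = 39
'h': a..z range, 26 + ord('h') − ord('a') = 33
'O': A..Z range, ord('O') − ord('A') = 14
'3': 0..9 range, 52 + ord('3') − ord('0') = 55
'l': a..z range, 26 + ord('l') − ord('a') = 37

Answer: 19 39 33 14 55 37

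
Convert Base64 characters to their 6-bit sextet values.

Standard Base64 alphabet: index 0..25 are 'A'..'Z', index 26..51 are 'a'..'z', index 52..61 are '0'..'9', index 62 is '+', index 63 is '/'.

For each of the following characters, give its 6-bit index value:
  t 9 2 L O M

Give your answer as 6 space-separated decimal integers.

Answer: 45 61 54 11 14 12

Derivation:
't': a..z range, 26 + ord('t') − ord('a') = 45
'9': 0..9 range, 52 + ord('9') − ord('0') = 61
'2': 0..9 range, 52 + ord('2') − ord('0') = 54
'L': A..Z range, ord('L') − ord('A') = 11
'O': A..Z range, ord('O') − ord('A') = 14
'M': A..Z range, ord('M') − ord('A') = 12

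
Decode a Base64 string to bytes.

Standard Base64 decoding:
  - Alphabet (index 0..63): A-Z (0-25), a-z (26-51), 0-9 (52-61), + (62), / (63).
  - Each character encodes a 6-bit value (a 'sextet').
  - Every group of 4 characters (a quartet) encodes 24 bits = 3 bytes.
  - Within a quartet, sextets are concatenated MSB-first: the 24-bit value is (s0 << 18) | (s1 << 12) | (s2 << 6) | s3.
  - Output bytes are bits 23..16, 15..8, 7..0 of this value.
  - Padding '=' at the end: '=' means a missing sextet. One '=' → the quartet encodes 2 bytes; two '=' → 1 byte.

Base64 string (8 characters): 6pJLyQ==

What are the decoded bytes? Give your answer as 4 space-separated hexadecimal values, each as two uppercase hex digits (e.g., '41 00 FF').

Answer: EA 92 4B C9

Derivation:
After char 0 ('6'=58): chars_in_quartet=1 acc=0x3A bytes_emitted=0
After char 1 ('p'=41): chars_in_quartet=2 acc=0xEA9 bytes_emitted=0
After char 2 ('J'=9): chars_in_quartet=3 acc=0x3AA49 bytes_emitted=0
After char 3 ('L'=11): chars_in_quartet=4 acc=0xEA924B -> emit EA 92 4B, reset; bytes_emitted=3
After char 4 ('y'=50): chars_in_quartet=1 acc=0x32 bytes_emitted=3
After char 5 ('Q'=16): chars_in_quartet=2 acc=0xC90 bytes_emitted=3
Padding '==': partial quartet acc=0xC90 -> emit C9; bytes_emitted=4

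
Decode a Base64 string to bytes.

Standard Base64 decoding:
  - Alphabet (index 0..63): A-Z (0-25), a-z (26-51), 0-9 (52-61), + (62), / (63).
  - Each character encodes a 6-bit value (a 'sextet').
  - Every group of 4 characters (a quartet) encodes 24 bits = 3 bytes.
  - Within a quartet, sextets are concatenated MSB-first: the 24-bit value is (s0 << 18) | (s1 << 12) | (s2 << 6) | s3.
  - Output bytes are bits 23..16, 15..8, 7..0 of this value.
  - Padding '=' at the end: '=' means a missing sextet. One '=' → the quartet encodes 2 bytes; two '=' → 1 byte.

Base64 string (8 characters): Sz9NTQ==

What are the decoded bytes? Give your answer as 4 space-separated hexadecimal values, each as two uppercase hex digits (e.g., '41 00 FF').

After char 0 ('S'=18): chars_in_quartet=1 acc=0x12 bytes_emitted=0
After char 1 ('z'=51): chars_in_quartet=2 acc=0x4B3 bytes_emitted=0
After char 2 ('9'=61): chars_in_quartet=3 acc=0x12CFD bytes_emitted=0
After char 3 ('N'=13): chars_in_quartet=4 acc=0x4B3F4D -> emit 4B 3F 4D, reset; bytes_emitted=3
After char 4 ('T'=19): chars_in_quartet=1 acc=0x13 bytes_emitted=3
After char 5 ('Q'=16): chars_in_quartet=2 acc=0x4D0 bytes_emitted=3
Padding '==': partial quartet acc=0x4D0 -> emit 4D; bytes_emitted=4

Answer: 4B 3F 4D 4D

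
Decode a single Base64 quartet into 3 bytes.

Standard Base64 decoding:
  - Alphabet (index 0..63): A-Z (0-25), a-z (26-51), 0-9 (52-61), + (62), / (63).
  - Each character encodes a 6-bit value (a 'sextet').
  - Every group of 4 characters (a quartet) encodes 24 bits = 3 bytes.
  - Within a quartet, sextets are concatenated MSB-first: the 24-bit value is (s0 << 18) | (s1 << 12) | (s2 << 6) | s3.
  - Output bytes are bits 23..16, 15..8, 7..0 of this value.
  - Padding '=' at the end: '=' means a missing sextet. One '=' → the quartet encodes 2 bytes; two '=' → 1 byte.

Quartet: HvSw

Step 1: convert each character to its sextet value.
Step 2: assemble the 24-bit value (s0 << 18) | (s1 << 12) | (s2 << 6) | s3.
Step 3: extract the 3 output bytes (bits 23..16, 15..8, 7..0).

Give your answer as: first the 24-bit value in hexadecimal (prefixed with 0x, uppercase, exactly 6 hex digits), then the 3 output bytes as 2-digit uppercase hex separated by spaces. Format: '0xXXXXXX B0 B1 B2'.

Answer: 0x1EF4B0 1E F4 B0

Derivation:
Sextets: H=7, v=47, S=18, w=48
24-bit: (7<<18) | (47<<12) | (18<<6) | 48
      = 0x1C0000 | 0x02F000 | 0x000480 | 0x000030
      = 0x1EF4B0
Bytes: (v>>16)&0xFF=1E, (v>>8)&0xFF=F4, v&0xFF=B0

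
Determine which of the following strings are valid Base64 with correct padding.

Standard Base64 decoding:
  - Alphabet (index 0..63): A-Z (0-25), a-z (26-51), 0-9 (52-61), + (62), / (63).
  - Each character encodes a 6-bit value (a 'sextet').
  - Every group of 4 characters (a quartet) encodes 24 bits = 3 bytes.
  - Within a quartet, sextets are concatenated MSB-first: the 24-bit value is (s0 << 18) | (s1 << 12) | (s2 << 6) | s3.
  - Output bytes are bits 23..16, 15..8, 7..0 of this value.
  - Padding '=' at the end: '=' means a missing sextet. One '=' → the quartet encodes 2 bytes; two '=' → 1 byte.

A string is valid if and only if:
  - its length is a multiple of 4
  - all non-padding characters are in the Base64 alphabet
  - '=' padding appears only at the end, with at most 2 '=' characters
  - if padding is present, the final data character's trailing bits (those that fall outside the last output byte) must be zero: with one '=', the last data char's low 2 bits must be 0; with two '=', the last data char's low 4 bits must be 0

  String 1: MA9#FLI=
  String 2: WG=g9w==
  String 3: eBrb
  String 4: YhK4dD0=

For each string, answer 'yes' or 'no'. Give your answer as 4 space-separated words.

String 1: 'MA9#FLI=' → invalid (bad char(s): ['#'])
String 2: 'WG=g9w==' → invalid (bad char(s): ['=']; '=' in middle)
String 3: 'eBrb' → valid
String 4: 'YhK4dD0=' → valid

Answer: no no yes yes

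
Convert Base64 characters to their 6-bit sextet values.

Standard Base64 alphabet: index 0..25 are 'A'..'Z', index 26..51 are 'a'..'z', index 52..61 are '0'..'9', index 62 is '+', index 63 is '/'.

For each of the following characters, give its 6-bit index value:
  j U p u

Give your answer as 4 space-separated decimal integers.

'j': a..z range, 26 + ord('j') − ord('a') = 35
'U': A..Z range, ord('U') − ord('A') = 20
'p': a..z range, 26 + ord('p') − ord('a') = 41
'u': a..z range, 26 + ord('u') − ord('a') = 46

Answer: 35 20 41 46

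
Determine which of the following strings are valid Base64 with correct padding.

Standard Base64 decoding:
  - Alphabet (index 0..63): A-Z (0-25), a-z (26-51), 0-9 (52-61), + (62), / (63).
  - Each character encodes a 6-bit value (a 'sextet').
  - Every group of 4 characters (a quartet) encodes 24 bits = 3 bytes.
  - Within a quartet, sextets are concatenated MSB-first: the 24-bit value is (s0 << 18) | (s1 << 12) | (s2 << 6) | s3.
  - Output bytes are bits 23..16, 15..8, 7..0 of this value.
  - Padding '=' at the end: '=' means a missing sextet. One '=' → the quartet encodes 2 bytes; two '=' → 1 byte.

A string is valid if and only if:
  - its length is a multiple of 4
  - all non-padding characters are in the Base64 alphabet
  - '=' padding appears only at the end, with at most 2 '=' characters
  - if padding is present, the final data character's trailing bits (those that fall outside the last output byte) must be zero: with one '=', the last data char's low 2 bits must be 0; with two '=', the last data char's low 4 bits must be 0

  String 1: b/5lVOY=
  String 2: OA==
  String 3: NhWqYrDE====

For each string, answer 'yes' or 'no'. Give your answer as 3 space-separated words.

String 1: 'b/5lVOY=' → valid
String 2: 'OA==' → valid
String 3: 'NhWqYrDE====' → invalid (4 pad chars (max 2))

Answer: yes yes no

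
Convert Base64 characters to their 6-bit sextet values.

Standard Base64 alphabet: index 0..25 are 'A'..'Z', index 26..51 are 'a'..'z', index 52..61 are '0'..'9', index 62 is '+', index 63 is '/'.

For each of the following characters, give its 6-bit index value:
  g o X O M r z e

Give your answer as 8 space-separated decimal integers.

Answer: 32 40 23 14 12 43 51 30

Derivation:
'g': a..z range, 26 + ord('g') − ord('a') = 32
'o': a..z range, 26 + ord('o') − ord('a') = 40
'X': A..Z range, ord('X') − ord('A') = 23
'O': A..Z range, ord('O') − ord('A') = 14
'M': A..Z range, ord('M') − ord('A') = 12
'r': a..z range, 26 + ord('r') − ord('a') = 43
'z': a..z range, 26 + ord('z') − ord('a') = 51
'e': a..z range, 26 + ord('e') − ord('a') = 30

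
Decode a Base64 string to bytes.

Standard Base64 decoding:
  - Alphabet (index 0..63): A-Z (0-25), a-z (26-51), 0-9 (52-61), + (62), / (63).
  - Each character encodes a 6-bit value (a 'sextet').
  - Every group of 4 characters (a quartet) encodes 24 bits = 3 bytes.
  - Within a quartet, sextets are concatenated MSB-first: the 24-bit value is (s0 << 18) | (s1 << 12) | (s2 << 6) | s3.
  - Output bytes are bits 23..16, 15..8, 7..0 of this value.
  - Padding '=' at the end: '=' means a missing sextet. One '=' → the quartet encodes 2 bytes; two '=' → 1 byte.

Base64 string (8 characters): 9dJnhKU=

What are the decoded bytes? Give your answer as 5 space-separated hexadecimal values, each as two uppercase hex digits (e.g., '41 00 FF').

After char 0 ('9'=61): chars_in_quartet=1 acc=0x3D bytes_emitted=0
After char 1 ('d'=29): chars_in_quartet=2 acc=0xF5D bytes_emitted=0
After char 2 ('J'=9): chars_in_quartet=3 acc=0x3D749 bytes_emitted=0
After char 3 ('n'=39): chars_in_quartet=4 acc=0xF5D267 -> emit F5 D2 67, reset; bytes_emitted=3
After char 4 ('h'=33): chars_in_quartet=1 acc=0x21 bytes_emitted=3
After char 5 ('K'=10): chars_in_quartet=2 acc=0x84A bytes_emitted=3
After char 6 ('U'=20): chars_in_quartet=3 acc=0x21294 bytes_emitted=3
Padding '=': partial quartet acc=0x21294 -> emit 84 A5; bytes_emitted=5

Answer: F5 D2 67 84 A5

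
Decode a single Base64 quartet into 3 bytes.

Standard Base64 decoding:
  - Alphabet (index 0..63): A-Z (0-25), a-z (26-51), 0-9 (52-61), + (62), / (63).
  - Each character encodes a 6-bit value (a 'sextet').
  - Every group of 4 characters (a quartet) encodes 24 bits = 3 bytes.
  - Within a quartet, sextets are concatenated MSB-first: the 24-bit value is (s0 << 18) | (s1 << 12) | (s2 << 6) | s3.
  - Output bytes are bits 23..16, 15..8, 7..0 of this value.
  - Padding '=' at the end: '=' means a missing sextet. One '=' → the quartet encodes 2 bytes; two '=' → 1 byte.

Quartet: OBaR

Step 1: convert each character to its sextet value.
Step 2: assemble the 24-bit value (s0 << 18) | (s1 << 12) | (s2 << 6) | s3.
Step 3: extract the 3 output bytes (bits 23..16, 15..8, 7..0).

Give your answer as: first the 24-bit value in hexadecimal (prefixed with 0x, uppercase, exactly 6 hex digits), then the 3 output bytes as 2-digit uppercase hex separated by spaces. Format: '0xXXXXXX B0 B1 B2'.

Answer: 0x381691 38 16 91

Derivation:
Sextets: O=14, B=1, a=26, R=17
24-bit: (14<<18) | (1<<12) | (26<<6) | 17
      = 0x380000 | 0x001000 | 0x000680 | 0x000011
      = 0x381691
Bytes: (v>>16)&0xFF=38, (v>>8)&0xFF=16, v&0xFF=91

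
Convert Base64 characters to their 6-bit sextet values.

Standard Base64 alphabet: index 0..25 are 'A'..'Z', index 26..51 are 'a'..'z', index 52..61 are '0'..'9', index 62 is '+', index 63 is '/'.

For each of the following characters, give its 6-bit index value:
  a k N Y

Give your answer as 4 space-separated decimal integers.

'a': a..z range, 26 + ord('a') − ord('a') = 26
'k': a..z range, 26 + ord('k') − ord('a') = 36
'N': A..Z range, ord('N') − ord('A') = 13
'Y': A..Z range, ord('Y') − ord('A') = 24

Answer: 26 36 13 24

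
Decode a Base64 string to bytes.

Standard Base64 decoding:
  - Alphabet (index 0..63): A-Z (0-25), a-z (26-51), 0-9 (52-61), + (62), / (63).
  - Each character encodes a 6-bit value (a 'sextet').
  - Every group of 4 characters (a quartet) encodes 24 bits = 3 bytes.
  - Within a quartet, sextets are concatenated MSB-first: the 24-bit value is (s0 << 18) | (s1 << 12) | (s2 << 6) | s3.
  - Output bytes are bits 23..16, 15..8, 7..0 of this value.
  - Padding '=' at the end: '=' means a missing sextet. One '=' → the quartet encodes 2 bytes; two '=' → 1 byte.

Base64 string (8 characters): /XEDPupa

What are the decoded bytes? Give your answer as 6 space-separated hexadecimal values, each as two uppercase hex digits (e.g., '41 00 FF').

After char 0 ('/'=63): chars_in_quartet=1 acc=0x3F bytes_emitted=0
After char 1 ('X'=23): chars_in_quartet=2 acc=0xFD7 bytes_emitted=0
After char 2 ('E'=4): chars_in_quartet=3 acc=0x3F5C4 bytes_emitted=0
After char 3 ('D'=3): chars_in_quartet=4 acc=0xFD7103 -> emit FD 71 03, reset; bytes_emitted=3
After char 4 ('P'=15): chars_in_quartet=1 acc=0xF bytes_emitted=3
After char 5 ('u'=46): chars_in_quartet=2 acc=0x3EE bytes_emitted=3
After char 6 ('p'=41): chars_in_quartet=3 acc=0xFBA9 bytes_emitted=3
After char 7 ('a'=26): chars_in_quartet=4 acc=0x3EEA5A -> emit 3E EA 5A, reset; bytes_emitted=6

Answer: FD 71 03 3E EA 5A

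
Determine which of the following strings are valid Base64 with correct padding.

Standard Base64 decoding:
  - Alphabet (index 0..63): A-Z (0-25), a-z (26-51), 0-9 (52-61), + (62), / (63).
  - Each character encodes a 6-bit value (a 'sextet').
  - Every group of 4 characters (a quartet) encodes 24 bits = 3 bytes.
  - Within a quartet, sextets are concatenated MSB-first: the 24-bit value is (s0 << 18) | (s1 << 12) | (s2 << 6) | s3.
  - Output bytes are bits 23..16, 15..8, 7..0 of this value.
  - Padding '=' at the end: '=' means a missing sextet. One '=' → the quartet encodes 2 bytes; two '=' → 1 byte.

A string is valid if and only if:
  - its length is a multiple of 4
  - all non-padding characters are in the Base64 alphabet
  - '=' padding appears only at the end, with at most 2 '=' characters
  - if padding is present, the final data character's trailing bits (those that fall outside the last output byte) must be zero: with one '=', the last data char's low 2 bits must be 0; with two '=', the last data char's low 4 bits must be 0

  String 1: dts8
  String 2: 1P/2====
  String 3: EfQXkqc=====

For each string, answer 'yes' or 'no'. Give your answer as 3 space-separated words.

Answer: yes no no

Derivation:
String 1: 'dts8' → valid
String 2: '1P/2====' → invalid (4 pad chars (max 2))
String 3: 'EfQXkqc=====' → invalid (5 pad chars (max 2))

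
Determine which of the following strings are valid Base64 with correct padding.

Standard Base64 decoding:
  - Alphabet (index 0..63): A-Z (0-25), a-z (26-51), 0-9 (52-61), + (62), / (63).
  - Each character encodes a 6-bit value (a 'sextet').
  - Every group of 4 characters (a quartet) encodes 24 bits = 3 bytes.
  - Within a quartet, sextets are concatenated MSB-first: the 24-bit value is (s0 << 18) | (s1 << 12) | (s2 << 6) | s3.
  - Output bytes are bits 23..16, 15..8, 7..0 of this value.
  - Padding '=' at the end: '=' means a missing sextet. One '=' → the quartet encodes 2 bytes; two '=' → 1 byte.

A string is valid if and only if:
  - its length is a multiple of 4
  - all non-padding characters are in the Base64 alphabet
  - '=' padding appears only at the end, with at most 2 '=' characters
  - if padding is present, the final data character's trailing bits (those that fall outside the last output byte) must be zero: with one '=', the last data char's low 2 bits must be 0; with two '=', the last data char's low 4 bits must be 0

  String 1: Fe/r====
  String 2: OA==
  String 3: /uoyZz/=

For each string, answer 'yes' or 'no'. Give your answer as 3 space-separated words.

Answer: no yes no

Derivation:
String 1: 'Fe/r====' → invalid (4 pad chars (max 2))
String 2: 'OA==' → valid
String 3: '/uoyZz/=' → invalid (bad trailing bits)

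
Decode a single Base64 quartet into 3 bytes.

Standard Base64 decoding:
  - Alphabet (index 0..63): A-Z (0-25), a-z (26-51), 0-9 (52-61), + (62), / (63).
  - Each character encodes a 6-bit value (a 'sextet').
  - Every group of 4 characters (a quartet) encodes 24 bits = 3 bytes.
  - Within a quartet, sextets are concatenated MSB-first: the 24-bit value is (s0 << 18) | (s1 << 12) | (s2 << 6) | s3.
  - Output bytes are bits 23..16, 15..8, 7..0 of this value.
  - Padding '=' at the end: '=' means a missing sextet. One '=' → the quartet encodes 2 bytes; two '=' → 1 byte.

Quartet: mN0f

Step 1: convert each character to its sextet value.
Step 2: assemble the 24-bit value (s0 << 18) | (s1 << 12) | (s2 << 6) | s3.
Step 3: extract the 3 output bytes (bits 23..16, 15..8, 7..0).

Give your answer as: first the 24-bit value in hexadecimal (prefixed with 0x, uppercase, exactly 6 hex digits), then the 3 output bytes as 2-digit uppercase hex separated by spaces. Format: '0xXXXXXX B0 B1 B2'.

Sextets: m=38, N=13, 0=52, f=31
24-bit: (38<<18) | (13<<12) | (52<<6) | 31
      = 0x980000 | 0x00D000 | 0x000D00 | 0x00001F
      = 0x98DD1F
Bytes: (v>>16)&0xFF=98, (v>>8)&0xFF=DD, v&0xFF=1F

Answer: 0x98DD1F 98 DD 1F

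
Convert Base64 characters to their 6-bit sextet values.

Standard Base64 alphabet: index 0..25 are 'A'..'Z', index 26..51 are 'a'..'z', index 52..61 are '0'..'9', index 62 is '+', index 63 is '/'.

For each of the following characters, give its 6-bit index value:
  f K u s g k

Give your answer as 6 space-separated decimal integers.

Answer: 31 10 46 44 32 36

Derivation:
'f': a..z range, 26 + ord('f') − ord('a') = 31
'K': A..Z range, ord('K') − ord('A') = 10
'u': a..z range, 26 + ord('u') − ord('a') = 46
's': a..z range, 26 + ord('s') − ord('a') = 44
'g': a..z range, 26 + ord('g') − ord('a') = 32
'k': a..z range, 26 + ord('k') − ord('a') = 36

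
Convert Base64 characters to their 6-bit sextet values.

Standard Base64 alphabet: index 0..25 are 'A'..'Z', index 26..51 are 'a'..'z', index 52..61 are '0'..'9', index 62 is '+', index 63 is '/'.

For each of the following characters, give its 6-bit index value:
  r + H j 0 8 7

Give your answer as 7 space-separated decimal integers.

'r': a..z range, 26 + ord('r') − ord('a') = 43
'+': index 62
'H': A..Z range, ord('H') − ord('A') = 7
'j': a..z range, 26 + ord('j') − ord('a') = 35
'0': 0..9 range, 52 + ord('0') − ord('0') = 52
'8': 0..9 range, 52 + ord('8') − ord('0') = 60
'7': 0..9 range, 52 + ord('7') − ord('0') = 59

Answer: 43 62 7 35 52 60 59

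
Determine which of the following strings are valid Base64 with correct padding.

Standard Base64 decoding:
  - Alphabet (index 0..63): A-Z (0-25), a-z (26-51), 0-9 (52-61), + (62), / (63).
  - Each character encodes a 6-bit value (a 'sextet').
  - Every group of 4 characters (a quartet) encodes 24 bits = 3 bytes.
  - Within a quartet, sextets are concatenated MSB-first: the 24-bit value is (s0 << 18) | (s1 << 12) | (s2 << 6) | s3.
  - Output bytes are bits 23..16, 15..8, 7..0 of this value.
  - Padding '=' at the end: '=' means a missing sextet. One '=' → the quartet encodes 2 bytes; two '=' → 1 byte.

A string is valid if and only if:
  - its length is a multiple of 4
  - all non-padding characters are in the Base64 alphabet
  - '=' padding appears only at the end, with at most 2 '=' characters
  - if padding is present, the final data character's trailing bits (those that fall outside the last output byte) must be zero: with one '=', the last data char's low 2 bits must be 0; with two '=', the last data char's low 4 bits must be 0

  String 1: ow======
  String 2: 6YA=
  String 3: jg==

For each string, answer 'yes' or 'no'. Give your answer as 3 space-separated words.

Answer: no yes yes

Derivation:
String 1: 'ow======' → invalid (6 pad chars (max 2))
String 2: '6YA=' → valid
String 3: 'jg==' → valid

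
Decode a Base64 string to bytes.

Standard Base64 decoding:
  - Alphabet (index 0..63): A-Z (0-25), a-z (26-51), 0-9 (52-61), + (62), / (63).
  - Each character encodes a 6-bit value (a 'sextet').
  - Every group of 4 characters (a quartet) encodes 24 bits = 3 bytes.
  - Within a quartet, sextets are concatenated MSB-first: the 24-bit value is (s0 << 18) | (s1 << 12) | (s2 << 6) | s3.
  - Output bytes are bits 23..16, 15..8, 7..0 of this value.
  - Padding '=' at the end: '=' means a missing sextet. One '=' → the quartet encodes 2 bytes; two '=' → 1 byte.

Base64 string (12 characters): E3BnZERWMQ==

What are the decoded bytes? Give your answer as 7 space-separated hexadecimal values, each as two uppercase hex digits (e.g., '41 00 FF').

After char 0 ('E'=4): chars_in_quartet=1 acc=0x4 bytes_emitted=0
After char 1 ('3'=55): chars_in_quartet=2 acc=0x137 bytes_emitted=0
After char 2 ('B'=1): chars_in_quartet=3 acc=0x4DC1 bytes_emitted=0
After char 3 ('n'=39): chars_in_quartet=4 acc=0x137067 -> emit 13 70 67, reset; bytes_emitted=3
After char 4 ('Z'=25): chars_in_quartet=1 acc=0x19 bytes_emitted=3
After char 5 ('E'=4): chars_in_quartet=2 acc=0x644 bytes_emitted=3
After char 6 ('R'=17): chars_in_quartet=3 acc=0x19111 bytes_emitted=3
After char 7 ('W'=22): chars_in_quartet=4 acc=0x644456 -> emit 64 44 56, reset; bytes_emitted=6
After char 8 ('M'=12): chars_in_quartet=1 acc=0xC bytes_emitted=6
After char 9 ('Q'=16): chars_in_quartet=2 acc=0x310 bytes_emitted=6
Padding '==': partial quartet acc=0x310 -> emit 31; bytes_emitted=7

Answer: 13 70 67 64 44 56 31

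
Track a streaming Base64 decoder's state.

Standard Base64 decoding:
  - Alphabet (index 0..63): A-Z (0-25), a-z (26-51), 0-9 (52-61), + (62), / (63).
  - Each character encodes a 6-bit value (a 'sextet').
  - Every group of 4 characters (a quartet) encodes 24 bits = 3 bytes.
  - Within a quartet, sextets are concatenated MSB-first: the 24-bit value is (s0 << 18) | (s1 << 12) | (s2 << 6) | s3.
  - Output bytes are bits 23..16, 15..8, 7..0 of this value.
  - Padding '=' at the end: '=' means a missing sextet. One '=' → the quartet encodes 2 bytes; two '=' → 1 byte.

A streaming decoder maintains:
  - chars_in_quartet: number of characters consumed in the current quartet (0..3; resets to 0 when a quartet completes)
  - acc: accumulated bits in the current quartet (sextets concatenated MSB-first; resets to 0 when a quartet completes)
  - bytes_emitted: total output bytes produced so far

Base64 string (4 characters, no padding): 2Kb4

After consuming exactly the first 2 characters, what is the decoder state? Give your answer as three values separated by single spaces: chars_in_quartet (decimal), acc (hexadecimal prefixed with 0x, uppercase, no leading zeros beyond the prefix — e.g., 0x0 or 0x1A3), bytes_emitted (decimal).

After char 0 ('2'=54): chars_in_quartet=1 acc=0x36 bytes_emitted=0
After char 1 ('K'=10): chars_in_quartet=2 acc=0xD8A bytes_emitted=0

Answer: 2 0xD8A 0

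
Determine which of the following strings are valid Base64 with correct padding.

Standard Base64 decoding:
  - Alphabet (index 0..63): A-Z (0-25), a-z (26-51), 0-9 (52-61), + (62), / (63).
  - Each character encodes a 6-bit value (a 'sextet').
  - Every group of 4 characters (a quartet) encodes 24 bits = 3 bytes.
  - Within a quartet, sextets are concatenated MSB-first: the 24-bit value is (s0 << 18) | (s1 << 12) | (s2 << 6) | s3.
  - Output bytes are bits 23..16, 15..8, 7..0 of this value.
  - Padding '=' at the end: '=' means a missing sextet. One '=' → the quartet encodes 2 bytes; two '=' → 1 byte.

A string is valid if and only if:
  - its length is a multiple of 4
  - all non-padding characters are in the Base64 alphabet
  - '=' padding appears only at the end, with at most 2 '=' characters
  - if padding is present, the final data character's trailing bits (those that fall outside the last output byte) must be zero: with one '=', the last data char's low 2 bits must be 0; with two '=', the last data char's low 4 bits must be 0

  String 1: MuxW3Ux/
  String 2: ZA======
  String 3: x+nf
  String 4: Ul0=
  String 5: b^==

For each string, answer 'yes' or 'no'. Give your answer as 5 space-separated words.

Answer: yes no yes yes no

Derivation:
String 1: 'MuxW3Ux/' → valid
String 2: 'ZA======' → invalid (6 pad chars (max 2))
String 3: 'x+nf' → valid
String 4: 'Ul0=' → valid
String 5: 'b^==' → invalid (bad char(s): ['^'])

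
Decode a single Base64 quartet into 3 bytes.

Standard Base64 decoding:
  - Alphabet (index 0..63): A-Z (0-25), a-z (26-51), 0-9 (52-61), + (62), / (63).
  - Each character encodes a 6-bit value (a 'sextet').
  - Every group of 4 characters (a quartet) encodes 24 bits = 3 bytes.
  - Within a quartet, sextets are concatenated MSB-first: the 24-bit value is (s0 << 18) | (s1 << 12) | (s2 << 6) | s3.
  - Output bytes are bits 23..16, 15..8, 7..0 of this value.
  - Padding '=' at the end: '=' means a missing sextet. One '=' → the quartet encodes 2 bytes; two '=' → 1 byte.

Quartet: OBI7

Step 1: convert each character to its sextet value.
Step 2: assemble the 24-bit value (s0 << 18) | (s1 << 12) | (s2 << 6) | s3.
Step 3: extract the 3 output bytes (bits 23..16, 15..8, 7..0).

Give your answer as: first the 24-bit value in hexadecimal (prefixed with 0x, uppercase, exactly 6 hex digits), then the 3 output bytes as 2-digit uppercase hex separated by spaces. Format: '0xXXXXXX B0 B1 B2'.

Answer: 0x38123B 38 12 3B

Derivation:
Sextets: O=14, B=1, I=8, 7=59
24-bit: (14<<18) | (1<<12) | (8<<6) | 59
      = 0x380000 | 0x001000 | 0x000200 | 0x00003B
      = 0x38123B
Bytes: (v>>16)&0xFF=38, (v>>8)&0xFF=12, v&0xFF=3B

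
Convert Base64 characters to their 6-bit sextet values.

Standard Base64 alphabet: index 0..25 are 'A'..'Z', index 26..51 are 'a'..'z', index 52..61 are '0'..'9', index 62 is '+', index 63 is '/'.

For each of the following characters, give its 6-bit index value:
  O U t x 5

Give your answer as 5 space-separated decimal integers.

'O': A..Z range, ord('O') − ord('A') = 14
'U': A..Z range, ord('U') − ord('A') = 20
't': a..z range, 26 + ord('t') − ord('a') = 45
'x': a..z range, 26 + ord('x') − ord('a') = 49
'5': 0..9 range, 52 + ord('5') − ord('0') = 57

Answer: 14 20 45 49 57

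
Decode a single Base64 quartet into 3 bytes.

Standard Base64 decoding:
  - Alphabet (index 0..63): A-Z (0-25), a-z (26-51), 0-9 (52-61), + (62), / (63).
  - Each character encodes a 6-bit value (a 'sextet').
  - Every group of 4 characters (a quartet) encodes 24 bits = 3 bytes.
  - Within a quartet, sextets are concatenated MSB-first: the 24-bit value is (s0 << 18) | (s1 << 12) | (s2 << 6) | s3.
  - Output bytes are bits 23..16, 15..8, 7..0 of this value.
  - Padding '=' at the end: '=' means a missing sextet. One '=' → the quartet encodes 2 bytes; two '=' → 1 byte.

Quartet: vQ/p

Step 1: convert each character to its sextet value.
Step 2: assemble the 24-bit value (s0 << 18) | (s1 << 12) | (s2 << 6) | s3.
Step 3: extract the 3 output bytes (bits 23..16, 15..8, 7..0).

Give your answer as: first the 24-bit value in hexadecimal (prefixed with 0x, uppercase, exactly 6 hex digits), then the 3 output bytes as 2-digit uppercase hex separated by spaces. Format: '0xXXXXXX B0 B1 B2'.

Answer: 0xBD0FE9 BD 0F E9

Derivation:
Sextets: v=47, Q=16, /=63, p=41
24-bit: (47<<18) | (16<<12) | (63<<6) | 41
      = 0xBC0000 | 0x010000 | 0x000FC0 | 0x000029
      = 0xBD0FE9
Bytes: (v>>16)&0xFF=BD, (v>>8)&0xFF=0F, v&0xFF=E9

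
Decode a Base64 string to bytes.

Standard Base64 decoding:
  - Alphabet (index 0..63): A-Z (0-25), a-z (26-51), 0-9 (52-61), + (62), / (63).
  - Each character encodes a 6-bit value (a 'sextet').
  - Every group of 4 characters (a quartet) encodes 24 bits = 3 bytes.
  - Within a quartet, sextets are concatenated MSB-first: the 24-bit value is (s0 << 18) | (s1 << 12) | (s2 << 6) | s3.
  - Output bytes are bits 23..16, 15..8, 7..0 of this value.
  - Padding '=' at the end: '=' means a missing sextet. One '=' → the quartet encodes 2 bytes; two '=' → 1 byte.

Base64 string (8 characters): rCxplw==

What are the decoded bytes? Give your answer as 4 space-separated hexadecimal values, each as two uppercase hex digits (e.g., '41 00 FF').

After char 0 ('r'=43): chars_in_quartet=1 acc=0x2B bytes_emitted=0
After char 1 ('C'=2): chars_in_quartet=2 acc=0xAC2 bytes_emitted=0
After char 2 ('x'=49): chars_in_quartet=3 acc=0x2B0B1 bytes_emitted=0
After char 3 ('p'=41): chars_in_quartet=4 acc=0xAC2C69 -> emit AC 2C 69, reset; bytes_emitted=3
After char 4 ('l'=37): chars_in_quartet=1 acc=0x25 bytes_emitted=3
After char 5 ('w'=48): chars_in_quartet=2 acc=0x970 bytes_emitted=3
Padding '==': partial quartet acc=0x970 -> emit 97; bytes_emitted=4

Answer: AC 2C 69 97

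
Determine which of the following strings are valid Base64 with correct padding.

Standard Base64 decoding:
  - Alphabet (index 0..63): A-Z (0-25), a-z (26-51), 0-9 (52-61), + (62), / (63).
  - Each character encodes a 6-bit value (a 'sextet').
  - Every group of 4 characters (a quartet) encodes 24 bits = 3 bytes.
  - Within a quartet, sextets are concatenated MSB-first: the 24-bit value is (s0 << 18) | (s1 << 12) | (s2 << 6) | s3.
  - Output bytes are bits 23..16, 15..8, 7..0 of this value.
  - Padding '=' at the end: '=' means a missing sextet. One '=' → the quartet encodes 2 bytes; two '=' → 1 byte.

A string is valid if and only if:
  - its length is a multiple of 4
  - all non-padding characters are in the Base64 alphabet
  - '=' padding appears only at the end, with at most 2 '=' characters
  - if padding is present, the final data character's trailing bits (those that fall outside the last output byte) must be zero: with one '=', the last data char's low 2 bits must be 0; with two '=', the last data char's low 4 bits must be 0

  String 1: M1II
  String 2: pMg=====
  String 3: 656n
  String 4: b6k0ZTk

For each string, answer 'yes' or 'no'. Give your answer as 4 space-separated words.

String 1: 'M1II' → valid
String 2: 'pMg=====' → invalid (5 pad chars (max 2))
String 3: '656n' → valid
String 4: 'b6k0ZTk' → invalid (len=7 not mult of 4)

Answer: yes no yes no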